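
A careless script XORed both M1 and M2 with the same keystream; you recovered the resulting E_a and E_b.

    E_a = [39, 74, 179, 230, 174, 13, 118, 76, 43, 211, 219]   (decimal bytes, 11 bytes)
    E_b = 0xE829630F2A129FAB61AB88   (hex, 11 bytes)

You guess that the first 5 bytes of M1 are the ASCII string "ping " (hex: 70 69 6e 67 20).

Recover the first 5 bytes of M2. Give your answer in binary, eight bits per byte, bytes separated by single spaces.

10111111 00001010 10111110 10001110 10100100

First, E_a ⊕ E_b = (M1 ⊕ K) ⊕ (M2 ⊕ K) = M1 ⊕ M2, so the key drops out. Then M2 = (M1 ⊕ M2) ⊕ M1 over the first 5 bytes.
byte 0: (27 ^ e8) ^ 70 = cf ^ 70 = bf
byte 1: (4a ^ 29) ^ 69 = 63 ^ 69 = 0a
byte 2: (b3 ^ 63) ^ 6e = d0 ^ 6e = be
byte 3: (e6 ^ 0f) ^ 67 = e9 ^ 67 = 8e
byte 4: (ae ^ 2a) ^ 20 = 84 ^ 20 = a4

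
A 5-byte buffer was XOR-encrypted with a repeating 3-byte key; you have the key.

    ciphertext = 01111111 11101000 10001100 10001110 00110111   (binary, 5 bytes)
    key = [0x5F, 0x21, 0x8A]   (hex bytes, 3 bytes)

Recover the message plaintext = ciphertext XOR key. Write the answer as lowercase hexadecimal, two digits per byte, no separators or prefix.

20c906d116

The 3-byte key repeats, so the effective keystream is 5f 21 8a 5f 21.
byte 0: 7f xor 5f = 20
byte 1: e8 xor 21 = c9
byte 2: 8c xor 8a = 06
byte 3: 8e xor 5f = d1
byte 4: 37 xor 21 = 16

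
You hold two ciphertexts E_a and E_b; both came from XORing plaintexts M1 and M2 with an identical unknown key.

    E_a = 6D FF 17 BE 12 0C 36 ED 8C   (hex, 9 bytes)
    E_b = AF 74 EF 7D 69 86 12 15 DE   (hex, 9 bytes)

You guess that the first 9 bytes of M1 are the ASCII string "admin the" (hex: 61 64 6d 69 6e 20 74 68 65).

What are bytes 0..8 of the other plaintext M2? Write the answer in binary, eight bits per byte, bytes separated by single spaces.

10100011 11101111 10010101 10101010 00010101 10101010 01010000 10010000 00110111

First, E_a ⊕ E_b = (M1 ⊕ K) ⊕ (M2 ⊕ K) = M1 ⊕ M2, so the key drops out. Then M2 = (M1 ⊕ M2) ⊕ M1 over the first 9 bytes.
byte 0: (6d XOR af) XOR 61 = c2 XOR 61 = a3
byte 1: (ff XOR 74) XOR 64 = 8b XOR 64 = ef
byte 2: (17 XOR ef) XOR 6d = f8 XOR 6d = 95
byte 3: (be XOR 7d) XOR 69 = c3 XOR 69 = aa
byte 4: (12 XOR 69) XOR 6e = 7b XOR 6e = 15
byte 5: (0c XOR 86) XOR 20 = 8a XOR 20 = aa
byte 6: (36 XOR 12) XOR 74 = 24 XOR 74 = 50
byte 7: (ed XOR 15) XOR 68 = f8 XOR 68 = 90
byte 8: (8c XOR de) XOR 65 = 52 XOR 65 = 37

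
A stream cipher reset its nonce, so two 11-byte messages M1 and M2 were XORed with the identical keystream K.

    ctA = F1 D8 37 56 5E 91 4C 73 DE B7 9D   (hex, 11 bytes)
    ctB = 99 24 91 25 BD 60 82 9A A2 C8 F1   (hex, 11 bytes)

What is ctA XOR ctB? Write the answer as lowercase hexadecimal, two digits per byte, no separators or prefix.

68fca673e3f1cee97c7f6c

ctA ⊕ ctB = (M1 ⊕ K) ⊕ (M2 ⊕ K) = M1 ⊕ M2 — the shared key cancels under XOR.
byte 0: 241 xor 153 = 104
byte 1: 216 xor  36 = 252
byte 2:  55 xor 145 = 166
byte 3:  86 xor  37 = 115
byte 4:  94 xor 189 = 227
byte 5: 145 xor  96 = 241
byte 6:  76 xor 130 = 206
byte 7: 115 xor 154 = 233
byte 8: 222 xor 162 = 124
byte 9: 183 xor 200 = 127
byte 10: 157 xor 241 = 108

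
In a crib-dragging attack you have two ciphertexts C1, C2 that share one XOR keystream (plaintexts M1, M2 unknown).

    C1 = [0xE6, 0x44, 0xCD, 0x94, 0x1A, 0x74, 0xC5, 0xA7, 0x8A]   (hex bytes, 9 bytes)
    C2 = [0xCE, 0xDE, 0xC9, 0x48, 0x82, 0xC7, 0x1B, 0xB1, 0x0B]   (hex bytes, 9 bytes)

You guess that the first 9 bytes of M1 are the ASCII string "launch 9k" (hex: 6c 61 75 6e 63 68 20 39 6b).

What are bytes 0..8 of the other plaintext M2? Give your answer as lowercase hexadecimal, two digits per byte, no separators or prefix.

44fb71b2fbdbfe2fea

First, C1 ⊕ C2 = (M1 ⊕ K) ⊕ (M2 ⊕ K) = M1 ⊕ M2, so the key drops out. Then M2 = (M1 ⊕ M2) ⊕ M1 over the first 9 bytes.
byte 0: (e6 XOR ce) XOR 6c = 28 XOR 6c = 44
byte 1: (44 XOR de) XOR 61 = 9a XOR 61 = fb
byte 2: (cd XOR c9) XOR 75 = 04 XOR 75 = 71
byte 3: (94 XOR 48) XOR 6e = dc XOR 6e = b2
byte 4: (1a XOR 82) XOR 63 = 98 XOR 63 = fb
byte 5: (74 XOR c7) XOR 68 = b3 XOR 68 = db
byte 6: (c5 XOR 1b) XOR 20 = de XOR 20 = fe
byte 7: (a7 XOR b1) XOR 39 = 16 XOR 39 = 2f
byte 8: (8a XOR 0b) XOR 6b = 81 XOR 6b = ea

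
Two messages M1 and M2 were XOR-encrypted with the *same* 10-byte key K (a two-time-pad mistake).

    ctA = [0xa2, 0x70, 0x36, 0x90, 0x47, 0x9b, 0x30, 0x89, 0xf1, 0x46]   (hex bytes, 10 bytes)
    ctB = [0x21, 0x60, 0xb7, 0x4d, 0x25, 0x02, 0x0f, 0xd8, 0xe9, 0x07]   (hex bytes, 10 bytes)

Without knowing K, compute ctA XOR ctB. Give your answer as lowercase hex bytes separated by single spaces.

83 10 81 dd 62 99 3f 51 18 41

ctA ⊕ ctB = (M1 ⊕ K) ⊕ (M2 ⊕ K) = M1 ⊕ M2 — the shared key cancels under XOR.
byte 0: a2 XOR 21 = 83
byte 1: 70 XOR 60 = 10
byte 2: 36 XOR b7 = 81
byte 3: 90 XOR 4d = dd
byte 4: 47 XOR 25 = 62
byte 5: 9b XOR 02 = 99
byte 6: 30 XOR 0f = 3f
byte 7: 89 XOR d8 = 51
byte 8: f1 XOR e9 = 18
byte 9: 46 XOR 07 = 41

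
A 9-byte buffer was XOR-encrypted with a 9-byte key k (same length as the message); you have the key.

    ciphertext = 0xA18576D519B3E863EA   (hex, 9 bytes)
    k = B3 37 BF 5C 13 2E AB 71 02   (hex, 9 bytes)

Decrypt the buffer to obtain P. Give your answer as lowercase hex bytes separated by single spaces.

12 b2 c9 89 0a 9d 43 12 e8

XOR is its own inverse, so applying the key byte-wise gives the result directly.
byte 0: 10100001 ^ 10110011 = 00010010
byte 1: 10000101 ^ 00110111 = 10110010
byte 2: 01110110 ^ 10111111 = 11001001
byte 3: 11010101 ^ 01011100 = 10001001
byte 4: 00011001 ^ 00010011 = 00001010
byte 5: 10110011 ^ 00101110 = 10011101
byte 6: 11101000 ^ 10101011 = 01000011
byte 7: 01100011 ^ 01110001 = 00010010
byte 8: 11101010 ^ 00000010 = 11101000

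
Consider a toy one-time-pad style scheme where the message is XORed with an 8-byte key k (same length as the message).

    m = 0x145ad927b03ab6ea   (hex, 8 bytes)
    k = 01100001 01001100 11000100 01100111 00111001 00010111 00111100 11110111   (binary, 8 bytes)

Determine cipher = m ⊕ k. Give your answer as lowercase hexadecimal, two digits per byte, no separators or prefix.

75161d40892d8a1d

byte 0: 14 ^ 61 = 75
byte 1: 5a ^ 4c = 16
byte 2: d9 ^ c4 = 1d
byte 3: 27 ^ 67 = 40
byte 4: b0 ^ 39 = 89
byte 5: 3a ^ 17 = 2d
byte 6: b6 ^ 3c = 8a
byte 7: ea ^ f7 = 1d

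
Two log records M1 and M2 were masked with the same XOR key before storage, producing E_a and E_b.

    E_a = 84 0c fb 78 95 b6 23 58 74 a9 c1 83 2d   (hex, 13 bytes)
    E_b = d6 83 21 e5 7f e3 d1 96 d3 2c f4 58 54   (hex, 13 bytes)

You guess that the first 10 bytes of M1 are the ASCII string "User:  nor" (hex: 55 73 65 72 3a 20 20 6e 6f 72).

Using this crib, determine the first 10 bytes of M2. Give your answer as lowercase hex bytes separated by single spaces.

First, E_a ⊕ E_b = (M1 ⊕ K) ⊕ (M2 ⊕ K) = M1 ⊕ M2, so the key drops out. Then M2 = (M1 ⊕ M2) ⊕ M1 over the first 10 bytes.
byte 0: (84 ⊕ d6) ⊕ 55 = 52 ⊕ 55 = 07
byte 1: (0c ⊕ 83) ⊕ 73 = 8f ⊕ 73 = fc
byte 2: (fb ⊕ 21) ⊕ 65 = da ⊕ 65 = bf
byte 3: (78 ⊕ e5) ⊕ 72 = 9d ⊕ 72 = ef
byte 4: (95 ⊕ 7f) ⊕ 3a = ea ⊕ 3a = d0
byte 5: (b6 ⊕ e3) ⊕ 20 = 55 ⊕ 20 = 75
byte 6: (23 ⊕ d1) ⊕ 20 = f2 ⊕ 20 = d2
byte 7: (58 ⊕ 96) ⊕ 6e = ce ⊕ 6e = a0
byte 8: (74 ⊕ d3) ⊕ 6f = a7 ⊕ 6f = c8
byte 9: (a9 ⊕ 2c) ⊕ 72 = 85 ⊕ 72 = f7

07 fc bf ef d0 75 d2 a0 c8 f7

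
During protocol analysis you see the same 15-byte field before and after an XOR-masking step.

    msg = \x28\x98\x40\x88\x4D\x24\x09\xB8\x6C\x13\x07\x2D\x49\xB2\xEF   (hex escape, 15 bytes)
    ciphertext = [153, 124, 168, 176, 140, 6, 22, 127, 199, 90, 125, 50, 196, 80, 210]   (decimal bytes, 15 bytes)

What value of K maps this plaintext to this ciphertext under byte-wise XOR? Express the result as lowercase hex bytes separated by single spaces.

Since ciphertext = msg ⊕ K, XORing both sides with msg gives K = msg ⊕ ciphertext.
28 XOR 99 = b1
98 XOR 7c = e4
40 XOR a8 = e8
88 XOR b0 = 38
4d XOR 8c = c1
24 XOR 06 = 22
09 XOR 16 = 1f
b8 XOR 7f = c7
6c XOR c7 = ab
13 XOR 5a = 49
07 XOR 7d = 7a
2d XOR 32 = 1f
49 XOR c4 = 8d
b2 XOR 50 = e2
ef XOR d2 = 3d

b1 e4 e8 38 c1 22 1f c7 ab 49 7a 1f 8d e2 3d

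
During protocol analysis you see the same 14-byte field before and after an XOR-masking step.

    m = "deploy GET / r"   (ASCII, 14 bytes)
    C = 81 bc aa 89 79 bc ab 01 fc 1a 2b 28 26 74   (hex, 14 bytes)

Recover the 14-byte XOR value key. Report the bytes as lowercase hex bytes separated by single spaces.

Since C = m ⊕ key, XORing both sides with m gives key = m ⊕ C.
01100100 ⊕ 10000001 = 11100101
01100101 ⊕ 10111100 = 11011001
01110000 ⊕ 10101010 = 11011010
01101100 ⊕ 10001001 = 11100101
01101111 ⊕ 01111001 = 00010110
01111001 ⊕ 10111100 = 11000101
00100000 ⊕ 10101011 = 10001011
01000111 ⊕ 00000001 = 01000110
01000101 ⊕ 11111100 = 10111001
01010100 ⊕ 00011010 = 01001110
00100000 ⊕ 00101011 = 00001011
00101111 ⊕ 00101000 = 00000111
00100000 ⊕ 00100110 = 00000110
01110010 ⊕ 01110100 = 00000110

e5 d9 da e5 16 c5 8b 46 b9 4e 0b 07 06 06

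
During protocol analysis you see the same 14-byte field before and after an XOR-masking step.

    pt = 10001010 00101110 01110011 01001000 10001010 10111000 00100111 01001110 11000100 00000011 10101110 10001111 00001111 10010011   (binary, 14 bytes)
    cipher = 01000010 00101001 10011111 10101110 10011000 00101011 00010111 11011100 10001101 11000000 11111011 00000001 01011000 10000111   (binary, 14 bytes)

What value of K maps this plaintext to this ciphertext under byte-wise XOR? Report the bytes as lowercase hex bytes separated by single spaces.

Since cipher = pt ⊕ K, XORing both sides with pt gives K = pt ⊕ cipher.
byte 0: 8a XOR 42 = c8
byte 1: 2e XOR 29 = 07
byte 2: 73 XOR 9f = ec
byte 3: 48 XOR ae = e6
byte 4: 8a XOR 98 = 12
byte 5: b8 XOR 2b = 93
byte 6: 27 XOR 17 = 30
byte 7: 4e XOR dc = 92
byte 8: c4 XOR 8d = 49
byte 9: 03 XOR c0 = c3
byte 10: ae XOR fb = 55
byte 11: 8f XOR 01 = 8e
byte 12: 0f XOR 58 = 57
byte 13: 93 XOR 87 = 14

c8 07 ec e6 12 93 30 92 49 c3 55 8e 57 14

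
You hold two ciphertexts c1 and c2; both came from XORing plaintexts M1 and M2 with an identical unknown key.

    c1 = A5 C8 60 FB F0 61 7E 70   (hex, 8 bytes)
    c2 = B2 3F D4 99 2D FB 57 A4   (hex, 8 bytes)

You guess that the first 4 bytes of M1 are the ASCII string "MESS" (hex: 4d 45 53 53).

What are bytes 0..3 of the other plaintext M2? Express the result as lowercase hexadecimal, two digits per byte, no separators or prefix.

5ab2e731

First, c1 ⊕ c2 = (M1 ⊕ K) ⊕ (M2 ⊕ K) = M1 ⊕ M2, so the key drops out. Then M2 = (M1 ⊕ M2) ⊕ M1 over the first 4 bytes.
byte 0: (a5 xor b2) xor 4d = 17 xor 4d = 5a
byte 1: (c8 xor 3f) xor 45 = f7 xor 45 = b2
byte 2: (60 xor d4) xor 53 = b4 xor 53 = e7
byte 3: (fb xor 99) xor 53 = 62 xor 53 = 31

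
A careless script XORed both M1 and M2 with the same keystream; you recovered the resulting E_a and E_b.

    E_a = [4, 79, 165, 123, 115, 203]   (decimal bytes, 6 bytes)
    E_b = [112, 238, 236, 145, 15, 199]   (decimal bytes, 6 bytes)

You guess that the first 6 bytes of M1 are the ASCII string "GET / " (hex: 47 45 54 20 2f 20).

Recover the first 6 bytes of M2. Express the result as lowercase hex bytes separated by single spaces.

First, E_a ⊕ E_b = (M1 ⊕ K) ⊕ (M2 ⊕ K) = M1 ⊕ M2, so the key drops out. Then M2 = (M1 ⊕ M2) ⊕ M1 over the first 6 bytes.
byte 0: (04 XOR 70) XOR 47 = 74 XOR 47 = 33
byte 1: (4f XOR ee) XOR 45 = a1 XOR 45 = e4
byte 2: (a5 XOR ec) XOR 54 = 49 XOR 54 = 1d
byte 3: (7b XOR 91) XOR 20 = ea XOR 20 = ca
byte 4: (73 XOR 0f) XOR 2f = 7c XOR 2f = 53
byte 5: (cb XOR c7) XOR 20 = 0c XOR 20 = 2c

33 e4 1d ca 53 2c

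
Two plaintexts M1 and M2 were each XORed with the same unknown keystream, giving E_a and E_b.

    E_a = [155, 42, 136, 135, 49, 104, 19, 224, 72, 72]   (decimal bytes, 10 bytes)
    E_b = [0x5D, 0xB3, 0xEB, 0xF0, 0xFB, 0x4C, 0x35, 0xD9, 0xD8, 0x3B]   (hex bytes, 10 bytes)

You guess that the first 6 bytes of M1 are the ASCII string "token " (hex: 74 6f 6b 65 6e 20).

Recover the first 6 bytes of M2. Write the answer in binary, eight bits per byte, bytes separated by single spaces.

First, E_a ⊕ E_b = (M1 ⊕ K) ⊕ (M2 ⊕ K) = M1 ⊕ M2, so the key drops out. Then M2 = (M1 ⊕ M2) ⊕ M1 over the first 6 bytes.
byte 0: (9b ^ 5d) ^ 74 = c6 ^ 74 = b2
byte 1: (2a ^ b3) ^ 6f = 99 ^ 6f = f6
byte 2: (88 ^ eb) ^ 6b = 63 ^ 6b = 08
byte 3: (87 ^ f0) ^ 65 = 77 ^ 65 = 12
byte 4: (31 ^ fb) ^ 6e = ca ^ 6e = a4
byte 5: (68 ^ 4c) ^ 20 = 24 ^ 20 = 04

10110010 11110110 00001000 00010010 10100100 00000100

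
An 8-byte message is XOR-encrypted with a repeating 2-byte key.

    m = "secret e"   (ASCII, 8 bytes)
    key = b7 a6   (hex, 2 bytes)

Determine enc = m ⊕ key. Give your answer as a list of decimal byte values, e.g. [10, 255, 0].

The 2-byte key repeats, so the effective keystream is b7 a6 b7 a6 b7 a6 b7 a6.
byte 0: 115 XOR 183 = 196
byte 1: 101 XOR 166 = 195
byte 2:  99 XOR 183 = 212
byte 3: 114 XOR 166 = 212
byte 4: 101 XOR 183 = 210
byte 5: 116 XOR 166 = 210
byte 6:  32 XOR 183 = 151
byte 7: 101 XOR 166 = 195

[196, 195, 212, 212, 210, 210, 151, 195]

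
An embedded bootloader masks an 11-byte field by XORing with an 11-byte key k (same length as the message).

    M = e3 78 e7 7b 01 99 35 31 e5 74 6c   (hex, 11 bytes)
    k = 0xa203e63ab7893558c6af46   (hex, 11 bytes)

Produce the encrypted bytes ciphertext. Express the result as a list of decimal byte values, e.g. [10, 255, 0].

XOR is its own inverse, so applying the key byte-wise gives the result directly.
227 XOR 162 =  65
120 XOR   3 = 123
231 XOR 230 =   1
123 XOR  58 =  65
  1 XOR 183 = 182
153 XOR 137 =  16
 53 XOR  53 =   0
 49 XOR  88 = 105
229 XOR 198 =  35
116 XOR 175 = 219
108 XOR  70 =  42

[65, 123, 1, 65, 182, 16, 0, 105, 35, 219, 42]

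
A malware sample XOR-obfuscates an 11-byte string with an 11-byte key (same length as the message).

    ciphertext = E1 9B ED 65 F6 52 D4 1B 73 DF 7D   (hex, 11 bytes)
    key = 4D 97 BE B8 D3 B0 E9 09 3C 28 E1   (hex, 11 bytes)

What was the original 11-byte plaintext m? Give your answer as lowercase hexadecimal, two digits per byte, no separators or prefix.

e1 ⊕ 4d = ac
9b ⊕ 97 = 0c
ed ⊕ be = 53
65 ⊕ b8 = dd
f6 ⊕ d3 = 25
52 ⊕ b0 = e2
d4 ⊕ e9 = 3d
1b ⊕ 09 = 12
73 ⊕ 3c = 4f
df ⊕ 28 = f7
7d ⊕ e1 = 9c

ac0c53dd25e23d124ff79c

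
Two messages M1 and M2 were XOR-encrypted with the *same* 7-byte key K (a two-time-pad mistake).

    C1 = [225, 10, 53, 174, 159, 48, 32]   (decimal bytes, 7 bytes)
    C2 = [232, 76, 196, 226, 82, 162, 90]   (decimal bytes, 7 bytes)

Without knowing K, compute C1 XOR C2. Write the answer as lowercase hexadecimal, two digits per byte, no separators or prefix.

0946f14ccd927a

C1 ⊕ C2 = (M1 ⊕ K) ⊕ (M2 ⊕ K) = M1 ⊕ M2 — the shared key cancels under XOR.
byte 0: 225 ^ 232 =   9
byte 1:  10 ^  76 =  70
byte 2:  53 ^ 196 = 241
byte 3: 174 ^ 226 =  76
byte 4: 159 ^  82 = 205
byte 5:  48 ^ 162 = 146
byte 6:  32 ^  90 = 122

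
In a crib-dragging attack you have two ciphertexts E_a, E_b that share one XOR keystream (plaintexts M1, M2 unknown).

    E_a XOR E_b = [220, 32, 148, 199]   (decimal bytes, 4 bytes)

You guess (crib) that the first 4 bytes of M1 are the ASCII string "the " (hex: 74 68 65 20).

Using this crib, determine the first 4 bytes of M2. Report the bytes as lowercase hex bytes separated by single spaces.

Since E_a ⊕ E_b = M1 ⊕ M2, XORing with the guessed M1 bytes yields the corresponding M2 bytes: M2 = (E_a ⊕ E_b) ⊕ M1.
11011100 xor 01110100 = 10101000
00100000 xor 01101000 = 01001000
10010100 xor 01100101 = 11110001
11000111 xor 00100000 = 11100111

a8 48 f1 e7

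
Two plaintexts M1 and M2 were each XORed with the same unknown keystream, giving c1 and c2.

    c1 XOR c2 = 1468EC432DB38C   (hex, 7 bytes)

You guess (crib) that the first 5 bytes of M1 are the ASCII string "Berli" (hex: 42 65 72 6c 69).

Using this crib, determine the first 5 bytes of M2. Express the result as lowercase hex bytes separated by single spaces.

Since c1 ⊕ c2 = M1 ⊕ M2, XORing with the guessed M1 bytes yields the corresponding M2 bytes: M2 = (c1 ⊕ c2) ⊕ M1.
00010100 ^ 01000010 = 01010110
01101000 ^ 01100101 = 00001101
11101100 ^ 01110010 = 10011110
01000011 ^ 01101100 = 00101111
00101101 ^ 01101001 = 01000100

56 0d 9e 2f 44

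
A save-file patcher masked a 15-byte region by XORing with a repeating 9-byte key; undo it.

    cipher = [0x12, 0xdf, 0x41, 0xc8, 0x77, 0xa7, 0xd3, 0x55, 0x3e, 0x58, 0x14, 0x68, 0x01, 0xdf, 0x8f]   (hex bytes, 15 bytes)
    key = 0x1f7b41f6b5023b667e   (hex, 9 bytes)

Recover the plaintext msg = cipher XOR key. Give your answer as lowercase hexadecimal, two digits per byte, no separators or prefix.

0da4003ec2a5e83340476f29f76a8d

The 9-byte key repeats, so the effective keystream is 1f 7b 41 f6 b5 02 3b 66 7e 1f 7b 41 f6 b5 02.
byte 0: 12 ^ 1f = 0d
byte 1: df ^ 7b = a4
byte 2: 41 ^ 41 = 00
byte 3: c8 ^ f6 = 3e
byte 4: 77 ^ b5 = c2
byte 5: a7 ^ 02 = a5
byte 6: d3 ^ 3b = e8
byte 7: 55 ^ 66 = 33
byte 8: 3e ^ 7e = 40
byte 9: 58 ^ 1f = 47
byte 10: 14 ^ 7b = 6f
byte 11: 68 ^ 41 = 29
byte 12: 01 ^ f6 = f7
byte 13: df ^ b5 = 6a
byte 14: 8f ^ 02 = 8d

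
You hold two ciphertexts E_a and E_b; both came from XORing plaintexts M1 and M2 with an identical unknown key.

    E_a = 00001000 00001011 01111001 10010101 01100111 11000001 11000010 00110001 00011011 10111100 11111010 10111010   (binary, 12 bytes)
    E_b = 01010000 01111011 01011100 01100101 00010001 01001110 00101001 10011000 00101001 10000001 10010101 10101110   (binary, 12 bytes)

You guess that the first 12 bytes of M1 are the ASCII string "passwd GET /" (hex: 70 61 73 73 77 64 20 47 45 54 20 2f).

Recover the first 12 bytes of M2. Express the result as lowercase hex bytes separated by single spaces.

First, E_a ⊕ E_b = (M1 ⊕ K) ⊕ (M2 ⊕ K) = M1 ⊕ M2, so the key drops out. Then M2 = (M1 ⊕ M2) ⊕ M1 over the first 12 bytes.
byte 0: (08 XOR 50) XOR 70 = 58 XOR 70 = 28
byte 1: (0b XOR 7b) XOR 61 = 70 XOR 61 = 11
byte 2: (79 XOR 5c) XOR 73 = 25 XOR 73 = 56
byte 3: (95 XOR 65) XOR 73 = f0 XOR 73 = 83
byte 4: (67 XOR 11) XOR 77 = 76 XOR 77 = 01
byte 5: (c1 XOR 4e) XOR 64 = 8f XOR 64 = eb
byte 6: (c2 XOR 29) XOR 20 = eb XOR 20 = cb
byte 7: (31 XOR 98) XOR 47 = a9 XOR 47 = ee
byte 8: (1b XOR 29) XOR 45 = 32 XOR 45 = 77
byte 9: (bc XOR 81) XOR 54 = 3d XOR 54 = 69
byte 10: (fa XOR 95) XOR 20 = 6f XOR 20 = 4f
byte 11: (ba XOR ae) XOR 2f = 14 XOR 2f = 3b

28 11 56 83 01 eb cb ee 77 69 4f 3b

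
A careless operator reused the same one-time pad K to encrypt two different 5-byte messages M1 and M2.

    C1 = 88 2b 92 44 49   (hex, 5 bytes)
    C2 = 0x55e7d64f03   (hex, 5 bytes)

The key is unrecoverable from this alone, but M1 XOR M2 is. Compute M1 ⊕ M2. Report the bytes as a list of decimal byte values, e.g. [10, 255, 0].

[221, 204, 68, 11, 74]

C1 ⊕ C2 = (M1 ⊕ K) ⊕ (M2 ⊕ K) = M1 ⊕ M2 — the shared key cancels under XOR.
10001000 xor 01010101 = 11011101
00101011 xor 11100111 = 11001100
10010010 xor 11010110 = 01000100
01000100 xor 01001111 = 00001011
01001001 xor 00000011 = 01001010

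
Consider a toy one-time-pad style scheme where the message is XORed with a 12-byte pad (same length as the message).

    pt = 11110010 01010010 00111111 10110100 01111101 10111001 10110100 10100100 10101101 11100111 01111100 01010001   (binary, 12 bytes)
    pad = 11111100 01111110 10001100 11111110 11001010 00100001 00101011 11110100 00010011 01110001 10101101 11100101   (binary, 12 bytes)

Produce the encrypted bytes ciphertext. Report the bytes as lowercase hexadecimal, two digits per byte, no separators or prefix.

0e2cb34ab7989f50be96d1b4

XOR is its own inverse, so applying the key byte-wise gives the result directly.
f2 ^ fc = 0e
52 ^ 7e = 2c
3f ^ 8c = b3
b4 ^ fe = 4a
7d ^ ca = b7
b9 ^ 21 = 98
b4 ^ 2b = 9f
a4 ^ f4 = 50
ad ^ 13 = be
e7 ^ 71 = 96
7c ^ ad = d1
51 ^ e5 = b4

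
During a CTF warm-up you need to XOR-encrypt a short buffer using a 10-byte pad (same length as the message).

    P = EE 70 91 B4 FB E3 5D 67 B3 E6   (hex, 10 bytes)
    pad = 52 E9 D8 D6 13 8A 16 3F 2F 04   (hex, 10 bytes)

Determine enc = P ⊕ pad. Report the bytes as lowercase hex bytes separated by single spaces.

bc 99 49 62 e8 69 4b 58 9c e2

XOR is its own inverse, so applying the key byte-wise gives the result directly.
byte 0: ee ^ 52 = bc
byte 1: 70 ^ e9 = 99
byte 2: 91 ^ d8 = 49
byte 3: b4 ^ d6 = 62
byte 4: fb ^ 13 = e8
byte 5: e3 ^ 8a = 69
byte 6: 5d ^ 16 = 4b
byte 7: 67 ^ 3f = 58
byte 8: b3 ^ 2f = 9c
byte 9: e6 ^ 04 = e2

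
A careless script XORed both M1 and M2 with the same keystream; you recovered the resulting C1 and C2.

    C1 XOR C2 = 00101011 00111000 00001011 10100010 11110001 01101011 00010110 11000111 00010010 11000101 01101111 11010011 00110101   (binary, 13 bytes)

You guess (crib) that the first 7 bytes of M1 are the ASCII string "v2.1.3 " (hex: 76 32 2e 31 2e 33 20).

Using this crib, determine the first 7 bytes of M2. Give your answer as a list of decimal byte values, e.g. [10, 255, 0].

[93, 10, 37, 147, 223, 88, 54]

Since C1 ⊕ C2 = M1 ⊕ M2, XORing with the guessed M1 bytes yields the corresponding M2 bytes: M2 = (C1 ⊕ C2) ⊕ M1.
byte 0:  43 xor 118 =  93
byte 1:  56 xor  50 =  10
byte 2:  11 xor  46 =  37
byte 3: 162 xor  49 = 147
byte 4: 241 xor  46 = 223
byte 5: 107 xor  51 =  88
byte 6:  22 xor  32 =  54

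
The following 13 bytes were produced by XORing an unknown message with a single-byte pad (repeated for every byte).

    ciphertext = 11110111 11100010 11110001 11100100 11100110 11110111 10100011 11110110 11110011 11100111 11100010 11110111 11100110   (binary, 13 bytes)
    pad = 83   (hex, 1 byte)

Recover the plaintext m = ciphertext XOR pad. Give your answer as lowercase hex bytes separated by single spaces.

The 1-byte key repeats, so the effective keystream is 83 83 83 83 83 83 83 83 83 83 83 83 83.
byte 0: 11110111 ^ 10000011 = 01110100
byte 1: 11100010 ^ 10000011 = 01100001
byte 2: 11110001 ^ 10000011 = 01110010
byte 3: 11100100 ^ 10000011 = 01100111
byte 4: 11100110 ^ 10000011 = 01100101
byte 5: 11110111 ^ 10000011 = 01110100
byte 6: 10100011 ^ 10000011 = 00100000
byte 7: 11110110 ^ 10000011 = 01110101
byte 8: 11110011 ^ 10000011 = 01110000
byte 9: 11100111 ^ 10000011 = 01100100
byte 10: 11100010 ^ 10000011 = 01100001
byte 11: 11110111 ^ 10000011 = 01110100
byte 12: 11100110 ^ 10000011 = 01100101

74 61 72 67 65 74 20 75 70 64 61 74 65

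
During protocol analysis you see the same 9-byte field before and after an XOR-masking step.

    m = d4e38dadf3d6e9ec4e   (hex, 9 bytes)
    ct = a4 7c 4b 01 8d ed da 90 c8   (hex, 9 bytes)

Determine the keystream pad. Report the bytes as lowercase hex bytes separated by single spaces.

Since ct = m ⊕ pad, XORing both sides with m gives pad = m ⊕ ct.
d4 ⊕ a4 = 70
e3 ⊕ 7c = 9f
8d ⊕ 4b = c6
ad ⊕ 01 = ac
f3 ⊕ 8d = 7e
d6 ⊕ ed = 3b
e9 ⊕ da = 33
ec ⊕ 90 = 7c
4e ⊕ c8 = 86

70 9f c6 ac 7e 3b 33 7c 86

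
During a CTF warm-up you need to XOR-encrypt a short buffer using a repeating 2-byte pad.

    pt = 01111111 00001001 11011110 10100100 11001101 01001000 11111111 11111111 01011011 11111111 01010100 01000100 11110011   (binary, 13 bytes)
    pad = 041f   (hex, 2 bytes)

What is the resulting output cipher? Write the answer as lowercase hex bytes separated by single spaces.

7b 16 da bb c9 57 fb e0 5f e0 50 5b f7

The 2-byte key repeats, so the effective keystream is 04 1f 04 1f 04 1f 04 1f 04 1f 04 1f 04.
byte 0: 01111111 ^ 00000100 = 01111011
byte 1: 00001001 ^ 00011111 = 00010110
byte 2: 11011110 ^ 00000100 = 11011010
byte 3: 10100100 ^ 00011111 = 10111011
byte 4: 11001101 ^ 00000100 = 11001001
byte 5: 01001000 ^ 00011111 = 01010111
byte 6: 11111111 ^ 00000100 = 11111011
byte 7: 11111111 ^ 00011111 = 11100000
byte 8: 01011011 ^ 00000100 = 01011111
byte 9: 11111111 ^ 00011111 = 11100000
byte 10: 01010100 ^ 00000100 = 01010000
byte 11: 01000100 ^ 00011111 = 01011011
byte 12: 11110011 ^ 00000100 = 11110111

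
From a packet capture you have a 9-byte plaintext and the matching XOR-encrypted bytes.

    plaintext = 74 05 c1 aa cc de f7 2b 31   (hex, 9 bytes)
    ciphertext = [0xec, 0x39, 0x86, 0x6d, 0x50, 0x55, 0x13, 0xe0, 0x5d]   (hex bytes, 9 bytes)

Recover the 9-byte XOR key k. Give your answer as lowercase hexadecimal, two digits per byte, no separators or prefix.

Since ciphertext = plaintext ⊕ k, XORing both sides with plaintext gives k = plaintext ⊕ ciphertext.
74 XOR ec = 98
05 XOR 39 = 3c
c1 XOR 86 = 47
aa XOR 6d = c7
cc XOR 50 = 9c
de XOR 55 = 8b
f7 XOR 13 = e4
2b XOR e0 = cb
31 XOR 5d = 6c

983c47c79c8be4cb6c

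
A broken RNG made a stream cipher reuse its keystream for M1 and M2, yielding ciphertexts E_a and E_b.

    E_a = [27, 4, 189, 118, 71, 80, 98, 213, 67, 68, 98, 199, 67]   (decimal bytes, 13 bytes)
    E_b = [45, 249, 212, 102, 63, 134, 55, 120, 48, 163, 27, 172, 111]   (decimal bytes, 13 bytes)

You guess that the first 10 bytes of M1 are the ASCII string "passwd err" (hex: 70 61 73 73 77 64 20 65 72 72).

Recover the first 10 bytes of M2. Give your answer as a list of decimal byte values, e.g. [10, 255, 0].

[70, 156, 26, 99, 15, 178, 117, 200, 1, 149]

First, E_a ⊕ E_b = (M1 ⊕ K) ⊕ (M2 ⊕ K) = M1 ⊕ M2, so the key drops out. Then M2 = (M1 ⊕ M2) ⊕ M1 over the first 10 bytes.
byte 0: (1b XOR 2d) XOR 70 = 36 XOR 70 = 46
byte 1: (04 XOR f9) XOR 61 = fd XOR 61 = 9c
byte 2: (bd XOR d4) XOR 73 = 69 XOR 73 = 1a
byte 3: (76 XOR 66) XOR 73 = 10 XOR 73 = 63
byte 4: (47 XOR 3f) XOR 77 = 78 XOR 77 = 0f
byte 5: (50 XOR 86) XOR 64 = d6 XOR 64 = b2
byte 6: (62 XOR 37) XOR 20 = 55 XOR 20 = 75
byte 7: (d5 XOR 78) XOR 65 = ad XOR 65 = c8
byte 8: (43 XOR 30) XOR 72 = 73 XOR 72 = 01
byte 9: (44 XOR a3) XOR 72 = e7 XOR 72 = 95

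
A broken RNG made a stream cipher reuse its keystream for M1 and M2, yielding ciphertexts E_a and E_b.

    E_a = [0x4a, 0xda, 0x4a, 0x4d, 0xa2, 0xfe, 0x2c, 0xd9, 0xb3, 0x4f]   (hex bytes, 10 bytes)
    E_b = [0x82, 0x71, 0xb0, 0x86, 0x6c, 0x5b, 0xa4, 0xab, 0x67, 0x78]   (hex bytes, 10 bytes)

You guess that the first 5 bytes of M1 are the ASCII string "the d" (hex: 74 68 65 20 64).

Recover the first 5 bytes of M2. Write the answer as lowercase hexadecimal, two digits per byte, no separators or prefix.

First, E_a ⊕ E_b = (M1 ⊕ K) ⊕ (M2 ⊕ K) = M1 ⊕ M2, so the key drops out. Then M2 = (M1 ⊕ M2) ⊕ M1 over the first 5 bytes.
byte 0: (4a xor 82) xor 74 = c8 xor 74 = bc
byte 1: (da xor 71) xor 68 = ab xor 68 = c3
byte 2: (4a xor b0) xor 65 = fa xor 65 = 9f
byte 3: (4d xor 86) xor 20 = cb xor 20 = eb
byte 4: (a2 xor 6c) xor 64 = ce xor 64 = aa

bcc39febaa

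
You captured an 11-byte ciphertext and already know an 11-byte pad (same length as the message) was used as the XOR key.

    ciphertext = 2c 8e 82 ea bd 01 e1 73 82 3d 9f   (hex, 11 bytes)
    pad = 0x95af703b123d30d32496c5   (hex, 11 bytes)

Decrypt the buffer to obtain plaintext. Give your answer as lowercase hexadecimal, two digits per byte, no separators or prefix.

00101100 XOR 10010101 = 10111001
10001110 XOR 10101111 = 00100001
10000010 XOR 01110000 = 11110010
11101010 XOR 00111011 = 11010001
10111101 XOR 00010010 = 10101111
00000001 XOR 00111101 = 00111100
11100001 XOR 00110000 = 11010001
01110011 XOR 11010011 = 10100000
10000010 XOR 00100100 = 10100110
00111101 XOR 10010110 = 10101011
10011111 XOR 11000101 = 01011010

b921f2d1af3cd1a0a6ab5a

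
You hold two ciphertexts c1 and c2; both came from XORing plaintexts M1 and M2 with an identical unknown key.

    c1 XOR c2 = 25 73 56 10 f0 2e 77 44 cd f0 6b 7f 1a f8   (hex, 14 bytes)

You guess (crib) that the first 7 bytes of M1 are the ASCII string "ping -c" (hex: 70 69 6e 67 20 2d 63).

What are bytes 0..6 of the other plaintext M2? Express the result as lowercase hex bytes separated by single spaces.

55 1a 38 77 d0 03 14

Since c1 ⊕ c2 = M1 ⊕ M2, XORing with the guessed M1 bytes yields the corresponding M2 bytes: M2 = (c1 ⊕ c2) ⊕ M1.
byte 0: 25 xor 70 = 55
byte 1: 73 xor 69 = 1a
byte 2: 56 xor 6e = 38
byte 3: 10 xor 67 = 77
byte 4: f0 xor 20 = d0
byte 5: 2e xor 2d = 03
byte 6: 77 xor 63 = 14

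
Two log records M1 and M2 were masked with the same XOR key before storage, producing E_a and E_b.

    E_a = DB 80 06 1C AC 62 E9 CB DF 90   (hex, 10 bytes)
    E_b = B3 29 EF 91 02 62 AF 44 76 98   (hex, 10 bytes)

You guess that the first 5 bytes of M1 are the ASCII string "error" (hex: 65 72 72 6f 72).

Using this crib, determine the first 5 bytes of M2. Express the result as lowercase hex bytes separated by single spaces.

0d db 9b e2 dc

First, E_a ⊕ E_b = (M1 ⊕ K) ⊕ (M2 ⊕ K) = M1 ⊕ M2, so the key drops out. Then M2 = (M1 ⊕ M2) ⊕ M1 over the first 5 bytes.
byte 0: (db XOR b3) XOR 65 = 68 XOR 65 = 0d
byte 1: (80 XOR 29) XOR 72 = a9 XOR 72 = db
byte 2: (06 XOR ef) XOR 72 = e9 XOR 72 = 9b
byte 3: (1c XOR 91) XOR 6f = 8d XOR 6f = e2
byte 4: (ac XOR 02) XOR 72 = ae XOR 72 = dc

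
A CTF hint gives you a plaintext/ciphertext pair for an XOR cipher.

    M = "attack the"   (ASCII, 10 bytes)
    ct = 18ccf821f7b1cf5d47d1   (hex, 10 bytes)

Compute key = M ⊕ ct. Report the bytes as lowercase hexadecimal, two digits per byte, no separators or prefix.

79b88c4094daef292fb4

Since ct = M ⊕ key, XORing both sides with M gives key = M ⊕ ct.
01100001 ⊕ 00011000 = 01111001
01110100 ⊕ 11001100 = 10111000
01110100 ⊕ 11111000 = 10001100
01100001 ⊕ 00100001 = 01000000
01100011 ⊕ 11110111 = 10010100
01101011 ⊕ 10110001 = 11011010
00100000 ⊕ 11001111 = 11101111
01110100 ⊕ 01011101 = 00101001
01101000 ⊕ 01000111 = 00101111
01100101 ⊕ 11010001 = 10110100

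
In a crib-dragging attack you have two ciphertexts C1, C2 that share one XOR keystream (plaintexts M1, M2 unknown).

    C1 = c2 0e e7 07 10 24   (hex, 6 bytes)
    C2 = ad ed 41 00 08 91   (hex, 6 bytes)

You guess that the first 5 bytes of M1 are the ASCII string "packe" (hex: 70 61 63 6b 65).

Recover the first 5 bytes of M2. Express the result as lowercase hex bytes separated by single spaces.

First, C1 ⊕ C2 = (M1 ⊕ K) ⊕ (M2 ⊕ K) = M1 ⊕ M2, so the key drops out. Then M2 = (M1 ⊕ M2) ⊕ M1 over the first 5 bytes.
byte 0: (c2 xor ad) xor 70 = 6f xor 70 = 1f
byte 1: (0e xor ed) xor 61 = e3 xor 61 = 82
byte 2: (e7 xor 41) xor 63 = a6 xor 63 = c5
byte 3: (07 xor 00) xor 6b = 07 xor 6b = 6c
byte 4: (10 xor 08) xor 65 = 18 xor 65 = 7d

1f 82 c5 6c 7d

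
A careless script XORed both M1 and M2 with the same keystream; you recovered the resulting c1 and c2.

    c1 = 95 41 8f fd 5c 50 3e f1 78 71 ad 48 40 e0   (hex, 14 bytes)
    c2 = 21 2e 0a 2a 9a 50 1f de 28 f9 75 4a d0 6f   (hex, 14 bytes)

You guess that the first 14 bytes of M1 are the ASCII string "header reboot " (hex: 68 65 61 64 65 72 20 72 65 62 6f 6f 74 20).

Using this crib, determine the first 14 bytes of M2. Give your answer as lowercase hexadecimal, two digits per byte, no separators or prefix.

dc0ae4b3a372015d35eab76de4af

First, c1 ⊕ c2 = (M1 ⊕ K) ⊕ (M2 ⊕ K) = M1 ⊕ M2, so the key drops out. Then M2 = (M1 ⊕ M2) ⊕ M1 over the first 14 bytes.
byte 0: (95 XOR 21) XOR 68 = b4 XOR 68 = dc
byte 1: (41 XOR 2e) XOR 65 = 6f XOR 65 = 0a
byte 2: (8f XOR 0a) XOR 61 = 85 XOR 61 = e4
byte 3: (fd XOR 2a) XOR 64 = d7 XOR 64 = b3
byte 4: (5c XOR 9a) XOR 65 = c6 XOR 65 = a3
byte 5: (50 XOR 50) XOR 72 = 00 XOR 72 = 72
byte 6: (3e XOR 1f) XOR 20 = 21 XOR 20 = 01
byte 7: (f1 XOR de) XOR 72 = 2f XOR 72 = 5d
byte 8: (78 XOR 28) XOR 65 = 50 XOR 65 = 35
byte 9: (71 XOR f9) XOR 62 = 88 XOR 62 = ea
byte 10: (ad XOR 75) XOR 6f = d8 XOR 6f = b7
byte 11: (48 XOR 4a) XOR 6f = 02 XOR 6f = 6d
byte 12: (40 XOR d0) XOR 74 = 90 XOR 74 = e4
byte 13: (e0 XOR 6f) XOR 20 = 8f XOR 20 = af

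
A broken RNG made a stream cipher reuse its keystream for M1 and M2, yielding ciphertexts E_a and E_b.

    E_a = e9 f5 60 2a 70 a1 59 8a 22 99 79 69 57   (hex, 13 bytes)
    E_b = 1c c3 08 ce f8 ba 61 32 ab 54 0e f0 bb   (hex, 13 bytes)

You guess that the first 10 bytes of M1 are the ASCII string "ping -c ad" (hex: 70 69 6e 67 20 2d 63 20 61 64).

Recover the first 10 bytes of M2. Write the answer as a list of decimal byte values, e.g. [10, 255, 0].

[133, 95, 6, 131, 168, 54, 91, 152, 232, 169]

First, E_a ⊕ E_b = (M1 ⊕ K) ⊕ (M2 ⊕ K) = M1 ⊕ M2, so the key drops out. Then M2 = (M1 ⊕ M2) ⊕ M1 over the first 10 bytes.
byte 0: (e9 ⊕ 1c) ⊕ 70 = f5 ⊕ 70 = 85
byte 1: (f5 ⊕ c3) ⊕ 69 = 36 ⊕ 69 = 5f
byte 2: (60 ⊕ 08) ⊕ 6e = 68 ⊕ 6e = 06
byte 3: (2a ⊕ ce) ⊕ 67 = e4 ⊕ 67 = 83
byte 4: (70 ⊕ f8) ⊕ 20 = 88 ⊕ 20 = a8
byte 5: (a1 ⊕ ba) ⊕ 2d = 1b ⊕ 2d = 36
byte 6: (59 ⊕ 61) ⊕ 63 = 38 ⊕ 63 = 5b
byte 7: (8a ⊕ 32) ⊕ 20 = b8 ⊕ 20 = 98
byte 8: (22 ⊕ ab) ⊕ 61 = 89 ⊕ 61 = e8
byte 9: (99 ⊕ 54) ⊕ 64 = cd ⊕ 64 = a9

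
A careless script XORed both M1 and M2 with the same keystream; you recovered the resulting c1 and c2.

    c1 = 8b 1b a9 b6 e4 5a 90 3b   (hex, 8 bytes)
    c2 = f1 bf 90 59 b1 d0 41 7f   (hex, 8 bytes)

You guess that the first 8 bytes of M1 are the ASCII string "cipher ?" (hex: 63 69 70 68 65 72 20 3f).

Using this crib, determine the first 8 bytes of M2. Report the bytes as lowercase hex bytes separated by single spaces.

First, c1 ⊕ c2 = (M1 ⊕ K) ⊕ (M2 ⊕ K) = M1 ⊕ M2, so the key drops out. Then M2 = (M1 ⊕ M2) ⊕ M1 over the first 8 bytes.
byte 0: (8b ⊕ f1) ⊕ 63 = 7a ⊕ 63 = 19
byte 1: (1b ⊕ bf) ⊕ 69 = a4 ⊕ 69 = cd
byte 2: (a9 ⊕ 90) ⊕ 70 = 39 ⊕ 70 = 49
byte 3: (b6 ⊕ 59) ⊕ 68 = ef ⊕ 68 = 87
byte 4: (e4 ⊕ b1) ⊕ 65 = 55 ⊕ 65 = 30
byte 5: (5a ⊕ d0) ⊕ 72 = 8a ⊕ 72 = f8
byte 6: (90 ⊕ 41) ⊕ 20 = d1 ⊕ 20 = f1
byte 7: (3b ⊕ 7f) ⊕ 3f = 44 ⊕ 3f = 7b

19 cd 49 87 30 f8 f1 7b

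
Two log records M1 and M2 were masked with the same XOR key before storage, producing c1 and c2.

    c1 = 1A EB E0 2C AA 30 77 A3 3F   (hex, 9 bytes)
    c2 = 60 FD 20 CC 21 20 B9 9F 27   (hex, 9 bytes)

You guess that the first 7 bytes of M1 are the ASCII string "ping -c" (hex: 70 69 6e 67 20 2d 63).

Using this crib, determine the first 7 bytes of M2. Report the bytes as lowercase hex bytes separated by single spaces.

0a 7f ae 87 ab 3d ad

First, c1 ⊕ c2 = (M1 ⊕ K) ⊕ (M2 ⊕ K) = M1 ⊕ M2, so the key drops out. Then M2 = (M1 ⊕ M2) ⊕ M1 over the first 7 bytes.
byte 0: (1a ⊕ 60) ⊕ 70 = 7a ⊕ 70 = 0a
byte 1: (eb ⊕ fd) ⊕ 69 = 16 ⊕ 69 = 7f
byte 2: (e0 ⊕ 20) ⊕ 6e = c0 ⊕ 6e = ae
byte 3: (2c ⊕ cc) ⊕ 67 = e0 ⊕ 67 = 87
byte 4: (aa ⊕ 21) ⊕ 20 = 8b ⊕ 20 = ab
byte 5: (30 ⊕ 20) ⊕ 2d = 10 ⊕ 2d = 3d
byte 6: (77 ⊕ b9) ⊕ 63 = ce ⊕ 63 = ad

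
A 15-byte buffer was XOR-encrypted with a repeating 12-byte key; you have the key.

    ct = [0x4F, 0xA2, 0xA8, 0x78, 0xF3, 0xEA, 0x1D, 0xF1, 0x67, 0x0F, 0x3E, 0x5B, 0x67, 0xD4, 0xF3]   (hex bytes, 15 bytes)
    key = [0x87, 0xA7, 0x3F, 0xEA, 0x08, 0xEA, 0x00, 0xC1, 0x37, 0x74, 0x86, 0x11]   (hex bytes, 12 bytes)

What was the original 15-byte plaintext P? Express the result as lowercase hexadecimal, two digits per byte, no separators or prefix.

The 12-byte key repeats, so the effective keystream is 87 a7 3f ea 08 ea 00 c1 37 74 86 11 87 a7 3f.
byte 0: 4f ⊕ 87 = c8
byte 1: a2 ⊕ a7 = 05
byte 2: a8 ⊕ 3f = 97
byte 3: 78 ⊕ ea = 92
byte 4: f3 ⊕ 08 = fb
byte 5: ea ⊕ ea = 00
byte 6: 1d ⊕ 00 = 1d
byte 7: f1 ⊕ c1 = 30
byte 8: 67 ⊕ 37 = 50
byte 9: 0f ⊕ 74 = 7b
byte 10: 3e ⊕ 86 = b8
byte 11: 5b ⊕ 11 = 4a
byte 12: 67 ⊕ 87 = e0
byte 13: d4 ⊕ a7 = 73
byte 14: f3 ⊕ 3f = cc

c8059792fb001d30507bb84ae073cc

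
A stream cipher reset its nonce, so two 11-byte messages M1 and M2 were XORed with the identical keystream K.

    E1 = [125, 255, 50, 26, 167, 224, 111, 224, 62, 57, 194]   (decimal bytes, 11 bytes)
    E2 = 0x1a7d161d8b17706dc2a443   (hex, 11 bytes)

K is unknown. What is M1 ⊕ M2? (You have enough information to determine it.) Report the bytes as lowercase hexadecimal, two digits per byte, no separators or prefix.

678224072cf71f8dfc9d81

E1 ⊕ E2 = (M1 ⊕ K) ⊕ (M2 ⊕ K) = M1 ⊕ M2 — the shared key cancels under XOR.
7d ^ 1a = 67
ff ^ 7d = 82
32 ^ 16 = 24
1a ^ 1d = 07
a7 ^ 8b = 2c
e0 ^ 17 = f7
6f ^ 70 = 1f
e0 ^ 6d = 8d
3e ^ c2 = fc
39 ^ a4 = 9d
c2 ^ 43 = 81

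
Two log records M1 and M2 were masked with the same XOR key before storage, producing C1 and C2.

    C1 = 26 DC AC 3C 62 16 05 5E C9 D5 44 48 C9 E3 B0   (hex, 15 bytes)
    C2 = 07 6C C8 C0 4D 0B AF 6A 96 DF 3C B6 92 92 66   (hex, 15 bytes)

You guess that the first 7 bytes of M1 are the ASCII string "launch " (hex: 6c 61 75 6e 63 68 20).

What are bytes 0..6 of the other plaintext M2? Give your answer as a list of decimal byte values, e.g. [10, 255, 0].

[77, 209, 17, 146, 76, 117, 138]

First, C1 ⊕ C2 = (M1 ⊕ K) ⊕ (M2 ⊕ K) = M1 ⊕ M2, so the key drops out. Then M2 = (M1 ⊕ M2) ⊕ M1 over the first 7 bytes.
byte 0: (26 XOR 07) XOR 6c = 21 XOR 6c = 4d
byte 1: (dc XOR 6c) XOR 61 = b0 XOR 61 = d1
byte 2: (ac XOR c8) XOR 75 = 64 XOR 75 = 11
byte 3: (3c XOR c0) XOR 6e = fc XOR 6e = 92
byte 4: (62 XOR 4d) XOR 63 = 2f XOR 63 = 4c
byte 5: (16 XOR 0b) XOR 68 = 1d XOR 68 = 75
byte 6: (05 XOR af) XOR 20 = aa XOR 20 = 8a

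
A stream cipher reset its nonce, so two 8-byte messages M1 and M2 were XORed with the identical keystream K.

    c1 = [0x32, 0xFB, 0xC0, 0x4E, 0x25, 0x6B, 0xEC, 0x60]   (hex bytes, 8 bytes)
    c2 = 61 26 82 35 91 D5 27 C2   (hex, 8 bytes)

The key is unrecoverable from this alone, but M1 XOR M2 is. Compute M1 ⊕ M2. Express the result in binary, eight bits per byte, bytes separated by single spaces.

01010011 11011101 01000010 01111011 10110100 10111110 11001011 10100010

c1 ⊕ c2 = (M1 ⊕ K) ⊕ (M2 ⊕ K) = M1 ⊕ M2 — the shared key cancels under XOR.
32 ⊕ 61 = 53
fb ⊕ 26 = dd
c0 ⊕ 82 = 42
4e ⊕ 35 = 7b
25 ⊕ 91 = b4
6b ⊕ d5 = be
ec ⊕ 27 = cb
60 ⊕ c2 = a2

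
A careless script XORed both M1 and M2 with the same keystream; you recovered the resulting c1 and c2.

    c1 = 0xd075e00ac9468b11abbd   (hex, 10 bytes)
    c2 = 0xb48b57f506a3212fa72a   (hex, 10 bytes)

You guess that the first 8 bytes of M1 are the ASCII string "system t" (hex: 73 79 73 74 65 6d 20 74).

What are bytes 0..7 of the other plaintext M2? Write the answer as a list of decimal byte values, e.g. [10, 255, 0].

[23, 135, 196, 139, 170, 136, 138, 74]

First, c1 ⊕ c2 = (M1 ⊕ K) ⊕ (M2 ⊕ K) = M1 ⊕ M2, so the key drops out. Then M2 = (M1 ⊕ M2) ⊕ M1 over the first 8 bytes.
byte 0: (d0 xor b4) xor 73 = 64 xor 73 = 17
byte 1: (75 xor 8b) xor 79 = fe xor 79 = 87
byte 2: (e0 xor 57) xor 73 = b7 xor 73 = c4
byte 3: (0a xor f5) xor 74 = ff xor 74 = 8b
byte 4: (c9 xor 06) xor 65 = cf xor 65 = aa
byte 5: (46 xor a3) xor 6d = e5 xor 6d = 88
byte 6: (8b xor 21) xor 20 = aa xor 20 = 8a
byte 7: (11 xor 2f) xor 74 = 3e xor 74 = 4a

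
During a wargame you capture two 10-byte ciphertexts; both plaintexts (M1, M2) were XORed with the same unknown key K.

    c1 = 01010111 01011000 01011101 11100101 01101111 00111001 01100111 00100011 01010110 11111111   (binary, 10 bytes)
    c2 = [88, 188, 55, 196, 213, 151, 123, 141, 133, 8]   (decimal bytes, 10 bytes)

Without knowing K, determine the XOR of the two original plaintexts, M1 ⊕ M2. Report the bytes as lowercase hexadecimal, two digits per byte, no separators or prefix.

c1 ⊕ c2 = (M1 ⊕ K) ⊕ (M2 ⊕ K) = M1 ⊕ M2 — the shared key cancels under XOR.
57 XOR 58 = 0f
58 XOR bc = e4
5d XOR 37 = 6a
e5 XOR c4 = 21
6f XOR d5 = ba
39 XOR 97 = ae
67 XOR 7b = 1c
23 XOR 8d = ae
56 XOR 85 = d3
ff XOR 08 = f7

0fe46a21baae1caed3f7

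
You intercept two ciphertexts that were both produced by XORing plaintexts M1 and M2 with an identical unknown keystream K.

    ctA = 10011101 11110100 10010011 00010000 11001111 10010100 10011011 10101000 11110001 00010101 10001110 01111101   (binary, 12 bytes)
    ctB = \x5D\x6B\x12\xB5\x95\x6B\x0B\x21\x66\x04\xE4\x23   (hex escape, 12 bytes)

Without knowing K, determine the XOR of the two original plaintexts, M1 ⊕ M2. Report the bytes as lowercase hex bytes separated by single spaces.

ctA ⊕ ctB = (M1 ⊕ K) ⊕ (M2 ⊕ K) = M1 ⊕ M2 — the shared key cancels under XOR.
9d ^ 5d = c0
f4 ^ 6b = 9f
93 ^ 12 = 81
10 ^ b5 = a5
cf ^ 95 = 5a
94 ^ 6b = ff
9b ^ 0b = 90
a8 ^ 21 = 89
f1 ^ 66 = 97
15 ^ 04 = 11
8e ^ e4 = 6a
7d ^ 23 = 5e

c0 9f 81 a5 5a ff 90 89 97 11 6a 5e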